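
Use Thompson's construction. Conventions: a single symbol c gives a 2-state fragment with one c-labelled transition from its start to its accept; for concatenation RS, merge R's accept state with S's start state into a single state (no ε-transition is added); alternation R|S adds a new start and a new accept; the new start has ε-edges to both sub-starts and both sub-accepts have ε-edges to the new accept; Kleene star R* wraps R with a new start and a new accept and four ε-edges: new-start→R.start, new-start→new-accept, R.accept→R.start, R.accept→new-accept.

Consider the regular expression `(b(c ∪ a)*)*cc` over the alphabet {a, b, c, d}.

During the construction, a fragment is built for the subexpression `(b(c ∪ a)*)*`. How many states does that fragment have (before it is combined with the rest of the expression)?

11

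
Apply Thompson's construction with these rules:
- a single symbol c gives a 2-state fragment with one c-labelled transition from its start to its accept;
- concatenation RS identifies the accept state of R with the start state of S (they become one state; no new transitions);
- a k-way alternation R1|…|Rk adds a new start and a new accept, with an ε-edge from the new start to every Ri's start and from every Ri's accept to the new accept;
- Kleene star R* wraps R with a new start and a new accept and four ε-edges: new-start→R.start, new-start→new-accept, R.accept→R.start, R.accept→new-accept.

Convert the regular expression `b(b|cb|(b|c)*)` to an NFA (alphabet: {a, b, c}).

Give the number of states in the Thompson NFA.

Building bottom-up:
Each of the 6 symbol leaves contributes a 2-state fragment.
  cb : 3 states
  b|c : 6 states
  (b|c)* : 8 states
  b|cb|(b|c)* : 15 states
  b(b|cb|(b|c)*) : 16 states

16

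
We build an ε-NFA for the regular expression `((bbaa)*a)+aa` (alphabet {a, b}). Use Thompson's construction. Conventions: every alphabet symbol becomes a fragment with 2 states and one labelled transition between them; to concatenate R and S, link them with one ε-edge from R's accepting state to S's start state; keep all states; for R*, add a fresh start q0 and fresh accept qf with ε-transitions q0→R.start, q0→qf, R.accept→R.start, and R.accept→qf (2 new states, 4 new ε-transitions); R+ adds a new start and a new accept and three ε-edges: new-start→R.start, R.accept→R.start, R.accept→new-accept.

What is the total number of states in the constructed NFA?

Recursing over subexpressions:
Each of the 7 symbol leaves contributes a 2-state fragment.
  bbaa → 8 states
  (bbaa)* → 10 states
  (bbaa)*a → 12 states
  ((bbaa)*a)+ → 14 states
  ((bbaa)*a)+aa → 18 states

18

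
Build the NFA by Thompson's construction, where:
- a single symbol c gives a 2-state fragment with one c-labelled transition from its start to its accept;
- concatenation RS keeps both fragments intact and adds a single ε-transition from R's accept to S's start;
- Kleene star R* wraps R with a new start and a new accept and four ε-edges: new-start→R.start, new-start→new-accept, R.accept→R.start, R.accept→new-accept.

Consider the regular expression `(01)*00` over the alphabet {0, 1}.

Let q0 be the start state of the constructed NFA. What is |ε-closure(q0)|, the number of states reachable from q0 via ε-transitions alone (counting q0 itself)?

4

Work bottom-up. For each fragment F, track |ε-closure(F.start)| and whether F's accept lies in that closure (i.e. whether F accepts ε). A single-symbol fragment has closure size 1 and does not accept ε.
  01 — same as the first factor's closure: |ε-closure| = 1
  (01)* — the star's fresh start ε-reaches both the body's start and the fresh accept: |ε-closure| = 2 + 1 = 3
  (01)*00 — the left operand accepts ε, so the closure extends into the next operand (via the concat ε-link); |ε-closure| = 3 + 1 = 4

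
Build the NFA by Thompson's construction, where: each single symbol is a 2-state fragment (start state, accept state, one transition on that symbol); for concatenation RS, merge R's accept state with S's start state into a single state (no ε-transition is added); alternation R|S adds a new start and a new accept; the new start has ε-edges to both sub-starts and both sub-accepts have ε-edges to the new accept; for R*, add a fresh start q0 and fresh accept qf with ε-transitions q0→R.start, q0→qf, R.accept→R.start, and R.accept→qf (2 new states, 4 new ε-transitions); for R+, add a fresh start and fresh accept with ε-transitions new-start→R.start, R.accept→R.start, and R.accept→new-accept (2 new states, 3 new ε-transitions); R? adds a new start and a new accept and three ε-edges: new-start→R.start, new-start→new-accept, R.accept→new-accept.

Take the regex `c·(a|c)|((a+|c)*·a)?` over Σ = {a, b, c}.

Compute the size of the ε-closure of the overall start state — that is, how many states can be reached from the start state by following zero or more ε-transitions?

11

Let C(F) = |ε-closure(F.start)| within fragment F, and note whether F accepts ε. Symbol fragments have C = 1 and do not accept ε. Then:
  a|c : C = 1 + 1 + 1 = 3 (the new accept is not ε-reachable since no branch accepts ε)
  c·(a|c) : C equals the left operand's closure size = 1 (its accept is not ε-reachable, so the closure stops there)
  a+ : C = 1 + 1 = 2 (the body doesn't accept ε, so the new accept is not reached)
  a+|c : new start ε-reaches every alternative's start; none of them accept ε, so the new accept is not reached: C = 1 + 2 + 1 = 4
  (a+|c)* : the star's fresh start ε-reaches both the body's start and the fresh accept: C = 2 + 4 = 6
  (a+|c)*·a : C = 6 + (1−1) = 6 (closure spills across the concat boundary because the left factor accepts ε)
  ((a+|c)*·a)? : C = 1 (new start) + 6 (body) + 1 (new accept, via ε) = 8
  c·(a|c)|((a+|c)*·a)? : C = 1 (new start) + (1 + 8) + 1 (new accept, since some branch ε-reaches its own accept) = 11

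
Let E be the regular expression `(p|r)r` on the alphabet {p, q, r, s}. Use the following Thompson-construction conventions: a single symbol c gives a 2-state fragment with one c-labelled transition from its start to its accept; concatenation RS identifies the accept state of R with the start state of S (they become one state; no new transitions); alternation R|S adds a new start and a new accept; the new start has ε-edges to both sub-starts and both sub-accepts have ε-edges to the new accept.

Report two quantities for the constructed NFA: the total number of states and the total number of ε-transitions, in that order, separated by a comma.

Recursing over subexpressions:
Each of the 3 symbol leaves contributes 2 states and 0 ε-transitions.
  p|r = 6 states, 4 ε-transitions
  (p|r)r = 7 states, 4 ε-transitions

7, 4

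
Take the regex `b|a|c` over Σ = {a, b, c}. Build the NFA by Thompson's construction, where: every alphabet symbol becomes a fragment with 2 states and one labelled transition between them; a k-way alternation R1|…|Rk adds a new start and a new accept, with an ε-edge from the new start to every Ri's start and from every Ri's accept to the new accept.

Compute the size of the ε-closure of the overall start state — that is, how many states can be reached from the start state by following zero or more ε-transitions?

Work bottom-up. For each fragment F, track |ε-closure(F.start)| and whether F's accept lies in that closure (i.e. whether F accepts ε). A single-symbol fragment has closure size 1 and does not accept ε.
  b|a|c → C = 1 + 1 + 1 + 1 = 4 (the new accept is not ε-reachable since no branch accepts ε)

4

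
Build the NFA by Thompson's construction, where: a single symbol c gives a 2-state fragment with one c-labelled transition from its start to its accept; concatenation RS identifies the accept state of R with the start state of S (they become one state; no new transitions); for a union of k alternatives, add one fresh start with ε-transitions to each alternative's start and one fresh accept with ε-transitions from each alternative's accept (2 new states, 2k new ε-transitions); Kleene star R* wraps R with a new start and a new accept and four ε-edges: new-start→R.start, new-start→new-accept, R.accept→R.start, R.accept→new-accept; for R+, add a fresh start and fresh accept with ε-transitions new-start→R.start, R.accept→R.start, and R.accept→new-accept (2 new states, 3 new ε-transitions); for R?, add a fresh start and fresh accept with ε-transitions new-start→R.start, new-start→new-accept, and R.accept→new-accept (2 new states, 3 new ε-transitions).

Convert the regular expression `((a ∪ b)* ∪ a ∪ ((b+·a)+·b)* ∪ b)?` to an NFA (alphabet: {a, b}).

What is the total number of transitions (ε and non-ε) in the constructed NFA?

36

Bottom-up over the parse tree:
Each of the 7 symbol leaves contributes 1 transition (1 symbol, 0 ε).
  a ∪ b = 6 transitions (2 symbol, 4 ε)
  (a ∪ b)* = 10 transitions (2 symbol, 8 ε)
  b+ = 4 transitions (1 symbol, 3 ε)
  b+·a = 5 transitions (2 symbol, 3 ε)
  (b+·a)+ = 8 transitions (2 symbol, 6 ε)
  (b+·a)+·b = 9 transitions (3 symbol, 6 ε)
  ((b+·a)+·b)* = 13 transitions (3 symbol, 10 ε)
  (a ∪ b)* ∪ a ∪ ((b+·a)+·b)* ∪ b = 33 transitions (7 symbol, 26 ε)
  ((a ∪ b)* ∪ a ∪ ((b+·a)+·b)* ∪ b)? = 36 transitions (7 symbol, 29 ε)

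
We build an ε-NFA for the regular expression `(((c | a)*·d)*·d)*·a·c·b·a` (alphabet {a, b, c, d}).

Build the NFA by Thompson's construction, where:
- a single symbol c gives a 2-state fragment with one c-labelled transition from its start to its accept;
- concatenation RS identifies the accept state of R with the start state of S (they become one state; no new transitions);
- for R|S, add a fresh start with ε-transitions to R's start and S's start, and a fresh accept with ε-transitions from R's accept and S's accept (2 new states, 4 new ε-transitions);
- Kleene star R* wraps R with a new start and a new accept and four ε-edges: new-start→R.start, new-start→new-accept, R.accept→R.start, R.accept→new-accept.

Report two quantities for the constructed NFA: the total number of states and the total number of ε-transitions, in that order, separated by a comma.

Building bottom-up:
Each of the 8 symbol leaves contributes 2 states and 0 ε-transitions.
  c | a → 6 states, 4 ε-transitions
  (c | a)* → 8 states, 8 ε-transitions
  (c | a)*·d → 9 states, 8 ε-transitions
  ((c | a)*·d)* → 11 states, 12 ε-transitions
  ((c | a)*·d)*·d → 12 states, 12 ε-transitions
  (((c | a)*·d)*·d)* → 14 states, 16 ε-transitions
  (((c | a)*·d)*·d)*·a·c·b·a → 18 states, 16 ε-transitions

18, 16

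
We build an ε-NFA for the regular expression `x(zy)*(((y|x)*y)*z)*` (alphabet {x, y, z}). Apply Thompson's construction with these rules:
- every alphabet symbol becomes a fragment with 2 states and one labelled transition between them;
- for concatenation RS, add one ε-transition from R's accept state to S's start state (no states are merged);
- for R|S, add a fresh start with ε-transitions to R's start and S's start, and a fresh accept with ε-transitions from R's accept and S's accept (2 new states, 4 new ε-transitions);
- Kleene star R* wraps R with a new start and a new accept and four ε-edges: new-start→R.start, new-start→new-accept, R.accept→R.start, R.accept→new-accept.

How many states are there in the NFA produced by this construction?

Per subexpression:
Each of the 7 symbol leaves contributes a 2-state fragment.
  zy = 4 states
  (zy)* = 6 states
  y|x = 6 states
  (y|x)* = 8 states
  (y|x)*y = 10 states
  ((y|x)*y)* = 12 states
  ((y|x)*y)*z = 14 states
  (((y|x)*y)*z)* = 16 states
  x(zy)*(((y|x)*y)*z)* = 24 states

24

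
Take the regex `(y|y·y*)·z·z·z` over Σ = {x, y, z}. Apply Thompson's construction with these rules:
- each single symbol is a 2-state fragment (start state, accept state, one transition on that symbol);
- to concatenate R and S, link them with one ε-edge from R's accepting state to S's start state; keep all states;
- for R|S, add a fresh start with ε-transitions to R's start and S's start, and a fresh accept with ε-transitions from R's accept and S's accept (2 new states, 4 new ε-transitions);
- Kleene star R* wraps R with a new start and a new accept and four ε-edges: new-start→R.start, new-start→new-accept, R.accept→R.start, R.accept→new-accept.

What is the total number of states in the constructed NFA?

By structural recursion:
Each of the 6 symbol leaves contributes a 2-state fragment.
  y* : 4 states
  y·y* : 6 states
  y|y·y* : 10 states
  (y|y·y*)·z·z·z : 16 states

16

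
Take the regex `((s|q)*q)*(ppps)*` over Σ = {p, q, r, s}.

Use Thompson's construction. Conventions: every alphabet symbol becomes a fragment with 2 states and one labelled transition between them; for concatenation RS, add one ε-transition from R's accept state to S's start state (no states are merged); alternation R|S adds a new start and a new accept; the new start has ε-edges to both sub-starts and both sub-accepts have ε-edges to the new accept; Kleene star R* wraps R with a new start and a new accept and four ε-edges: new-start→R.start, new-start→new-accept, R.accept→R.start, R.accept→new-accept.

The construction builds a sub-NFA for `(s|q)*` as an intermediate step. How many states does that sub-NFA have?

Fragment for `(s|q)*`:
Each of the 2 symbol leaves contributes a 2-state fragment.
  s|q = 6 states
  (s|q)* = 8 states

8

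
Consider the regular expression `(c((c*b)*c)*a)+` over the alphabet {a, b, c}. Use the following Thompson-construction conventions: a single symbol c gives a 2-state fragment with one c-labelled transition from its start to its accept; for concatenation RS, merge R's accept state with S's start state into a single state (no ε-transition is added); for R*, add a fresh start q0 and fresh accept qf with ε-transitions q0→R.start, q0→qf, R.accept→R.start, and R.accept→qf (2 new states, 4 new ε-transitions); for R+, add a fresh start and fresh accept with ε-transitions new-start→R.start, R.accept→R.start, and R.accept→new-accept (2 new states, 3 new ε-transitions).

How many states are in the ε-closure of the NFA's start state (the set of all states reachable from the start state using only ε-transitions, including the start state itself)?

2

Work bottom-up. For each fragment F, track |ε-closure(F.start)| and whether F's accept lies in that closure (i.e. whether F accepts ε). A single-symbol fragment has closure size 1 and does not accept ε.
  c* : the star's fresh start ε-reaches both the body's start and the fresh accept: |ε-closure| = 2 + 1 = 3
  c*b : |ε-closure| = 3 + (1−1) = 3 (closure spills across the concat boundary because the left factor accepts ε)
  (c*b)* : |ε-closure| = 1 (new start) + 3 (body) + 1 (new accept) = 5
  (c*b)*c : |ε-closure| = 5 + (1−1) = 5 (closure spills across the concat boundary because the left factor accepts ε)
  ((c*b)*c)* : new start has ε-edges to the inner start and to the new accept, so |ε-closure| = 2 + 5 = 7
  c((c*b)*c)*a : same as the first factor's closure: |ε-closure| = 1
  (c((c*b)*c)*a)+ : |ε-closure| = 1 + 1 = 2 (the body doesn't accept ε, so the new accept is not reached)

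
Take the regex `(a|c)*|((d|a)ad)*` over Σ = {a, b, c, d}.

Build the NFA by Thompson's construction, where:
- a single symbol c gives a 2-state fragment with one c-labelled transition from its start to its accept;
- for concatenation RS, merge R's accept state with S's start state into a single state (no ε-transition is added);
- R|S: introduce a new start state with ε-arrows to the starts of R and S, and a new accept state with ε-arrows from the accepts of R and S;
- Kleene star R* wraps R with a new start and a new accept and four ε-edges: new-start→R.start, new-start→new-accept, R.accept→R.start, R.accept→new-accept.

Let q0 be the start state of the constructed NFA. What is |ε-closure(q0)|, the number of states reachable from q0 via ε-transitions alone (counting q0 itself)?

12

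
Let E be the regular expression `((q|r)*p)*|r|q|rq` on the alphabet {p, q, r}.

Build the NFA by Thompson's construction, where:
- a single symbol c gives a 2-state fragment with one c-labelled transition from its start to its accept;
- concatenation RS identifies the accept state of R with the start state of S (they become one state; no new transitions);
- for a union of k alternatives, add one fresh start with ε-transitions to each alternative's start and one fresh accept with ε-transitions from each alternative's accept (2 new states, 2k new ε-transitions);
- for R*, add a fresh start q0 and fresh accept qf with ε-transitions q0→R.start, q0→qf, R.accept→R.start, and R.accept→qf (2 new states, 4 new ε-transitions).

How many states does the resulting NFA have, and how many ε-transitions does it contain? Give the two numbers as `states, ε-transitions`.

20, 20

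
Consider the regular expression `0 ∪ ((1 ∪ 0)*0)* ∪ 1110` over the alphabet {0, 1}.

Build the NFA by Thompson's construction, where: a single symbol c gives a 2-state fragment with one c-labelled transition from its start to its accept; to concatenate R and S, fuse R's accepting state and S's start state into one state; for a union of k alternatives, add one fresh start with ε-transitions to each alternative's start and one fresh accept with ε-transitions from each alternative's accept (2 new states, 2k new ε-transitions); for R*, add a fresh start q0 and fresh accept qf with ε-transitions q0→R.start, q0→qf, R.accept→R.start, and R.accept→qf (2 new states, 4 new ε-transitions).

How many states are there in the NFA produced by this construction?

20

Per subexpression:
Each of the 8 symbol leaves contributes a 2-state fragment.
  1 ∪ 0 = 6 states
  (1 ∪ 0)* = 8 states
  (1 ∪ 0)*0 = 9 states
  ((1 ∪ 0)*0)* = 11 states
  1110 = 5 states
  0 ∪ ((1 ∪ 0)*0)* ∪ 1110 = 20 states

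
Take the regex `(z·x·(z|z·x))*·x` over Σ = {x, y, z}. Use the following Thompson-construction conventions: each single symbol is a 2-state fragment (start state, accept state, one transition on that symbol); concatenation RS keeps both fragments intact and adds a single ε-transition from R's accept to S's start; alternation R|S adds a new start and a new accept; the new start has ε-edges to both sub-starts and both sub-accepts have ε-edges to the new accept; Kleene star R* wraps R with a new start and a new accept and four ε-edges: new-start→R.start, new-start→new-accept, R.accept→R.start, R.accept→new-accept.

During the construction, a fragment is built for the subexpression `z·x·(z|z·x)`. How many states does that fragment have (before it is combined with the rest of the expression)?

12

Fragment for `z·x·(z|z·x)`:
Each of the 5 symbol leaves contributes a 2-state fragment.
  z·x = 4 states
  z|z·x = 8 states
  z·x·(z|z·x) = 12 states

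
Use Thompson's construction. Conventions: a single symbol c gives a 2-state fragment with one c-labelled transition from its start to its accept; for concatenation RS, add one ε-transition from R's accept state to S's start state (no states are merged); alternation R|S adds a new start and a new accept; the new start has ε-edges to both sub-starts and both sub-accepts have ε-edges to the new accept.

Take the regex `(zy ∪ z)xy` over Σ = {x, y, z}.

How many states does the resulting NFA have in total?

12

Per subexpression:
Each of the 5 symbol leaves contributes a 2-state fragment.
  zy = 4 states
  zy ∪ z = 8 states
  (zy ∪ z)xy = 12 states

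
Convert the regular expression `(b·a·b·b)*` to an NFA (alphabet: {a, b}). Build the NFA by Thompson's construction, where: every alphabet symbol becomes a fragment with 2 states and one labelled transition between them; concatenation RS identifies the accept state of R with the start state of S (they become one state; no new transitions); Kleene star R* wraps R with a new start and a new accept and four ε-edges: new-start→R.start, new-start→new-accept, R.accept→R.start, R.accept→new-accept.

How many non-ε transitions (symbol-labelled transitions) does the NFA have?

Per subexpression:
Each of the 4 symbol leaves contributes exactly 1 symbol transition.
  b·a·b·b → 4 symbol transitions
  (b·a·b·b)* → 4 symbol transitions

4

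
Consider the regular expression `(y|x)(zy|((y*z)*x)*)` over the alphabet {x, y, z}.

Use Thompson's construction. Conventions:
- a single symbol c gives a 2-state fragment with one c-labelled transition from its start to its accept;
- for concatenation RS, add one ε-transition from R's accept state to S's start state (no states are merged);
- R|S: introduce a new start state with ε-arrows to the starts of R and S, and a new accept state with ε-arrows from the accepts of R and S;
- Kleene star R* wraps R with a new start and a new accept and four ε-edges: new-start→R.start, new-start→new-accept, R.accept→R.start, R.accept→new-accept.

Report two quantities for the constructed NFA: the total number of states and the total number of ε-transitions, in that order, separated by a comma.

Building bottom-up:
Each of the 7 symbol leaves contributes 2 states and 0 ε-transitions.
  y|x — 6 states, 4 ε-transitions
  zy — 4 states, 1 ε-transition
  y* — 4 states, 4 ε-transitions
  y*z — 6 states, 5 ε-transitions
  (y*z)* — 8 states, 9 ε-transitions
  (y*z)*x — 10 states, 10 ε-transitions
  ((y*z)*x)* — 12 states, 14 ε-transitions
  zy|((y*z)*x)* — 18 states, 19 ε-transitions
  (y|x)(zy|((y*z)*x)*) — 24 states, 24 ε-transitions

24, 24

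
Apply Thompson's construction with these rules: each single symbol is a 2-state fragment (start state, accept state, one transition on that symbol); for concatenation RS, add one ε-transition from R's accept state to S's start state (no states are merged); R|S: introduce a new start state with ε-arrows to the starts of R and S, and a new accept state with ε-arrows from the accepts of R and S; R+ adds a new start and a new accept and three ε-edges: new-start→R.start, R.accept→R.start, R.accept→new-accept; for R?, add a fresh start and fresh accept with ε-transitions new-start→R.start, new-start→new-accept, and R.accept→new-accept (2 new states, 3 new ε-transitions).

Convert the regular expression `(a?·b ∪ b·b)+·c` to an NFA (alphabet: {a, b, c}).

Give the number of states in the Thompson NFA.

16

Per subexpression:
Each of the 5 symbol leaves contributes a 2-state fragment.
  a? → 4 states
  a?·b → 6 states
  b·b → 4 states
  a?·b ∪ b·b → 12 states
  (a?·b ∪ b·b)+ → 14 states
  (a?·b ∪ b·b)+·c → 16 states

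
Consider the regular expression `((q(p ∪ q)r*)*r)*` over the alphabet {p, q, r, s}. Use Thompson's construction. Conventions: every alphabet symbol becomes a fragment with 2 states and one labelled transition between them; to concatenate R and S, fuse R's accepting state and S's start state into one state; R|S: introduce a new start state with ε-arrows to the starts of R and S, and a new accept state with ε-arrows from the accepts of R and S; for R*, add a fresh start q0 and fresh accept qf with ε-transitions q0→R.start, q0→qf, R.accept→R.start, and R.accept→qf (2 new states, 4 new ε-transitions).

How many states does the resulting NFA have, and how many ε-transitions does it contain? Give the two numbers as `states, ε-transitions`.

15, 16

By structural recursion:
Each of the 5 symbol leaves contributes 2 states and 0 ε-transitions.
  p ∪ q : 6 states, 4 ε-transitions
  r* : 4 states, 4 ε-transitions
  q(p ∪ q)r* : 10 states, 8 ε-transitions
  (q(p ∪ q)r*)* : 12 states, 12 ε-transitions
  (q(p ∪ q)r*)*r : 13 states, 12 ε-transitions
  ((q(p ∪ q)r*)*r)* : 15 states, 16 ε-transitions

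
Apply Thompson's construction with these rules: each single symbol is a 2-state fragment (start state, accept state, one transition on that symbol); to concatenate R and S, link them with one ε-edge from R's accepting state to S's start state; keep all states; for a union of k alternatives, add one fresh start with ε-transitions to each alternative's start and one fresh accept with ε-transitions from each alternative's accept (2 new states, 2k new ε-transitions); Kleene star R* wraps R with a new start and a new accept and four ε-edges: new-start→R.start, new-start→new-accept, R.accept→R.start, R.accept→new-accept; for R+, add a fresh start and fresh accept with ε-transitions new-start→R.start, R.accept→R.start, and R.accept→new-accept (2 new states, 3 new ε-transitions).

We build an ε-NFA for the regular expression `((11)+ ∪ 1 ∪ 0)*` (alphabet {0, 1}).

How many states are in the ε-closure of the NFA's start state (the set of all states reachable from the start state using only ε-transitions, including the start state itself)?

7

Compute the ε-closure size of each fragment's start state recursively; a symbol fragment's start has no outgoing ε-edge, so its closure is just itself (size 1).
  11 → |closure| equals the left operand's closure size = 1 (its accept is not ε-reachable, so the closure stops there)
  (11)+ → new start ε-reaches only the body's start; the new accept needs a symbol first: |closure| = 1 + 1 = 2
  (11)+ ∪ 1 ∪ 0 → |closure| = 1 + 2 + 1 + 1 = 5 (the new accept is not ε-reachable since no branch accepts ε)
  ((11)+ ∪ 1 ∪ 0)* → the star's fresh start ε-reaches both the body's start and the fresh accept: |closure| = 2 + 5 = 7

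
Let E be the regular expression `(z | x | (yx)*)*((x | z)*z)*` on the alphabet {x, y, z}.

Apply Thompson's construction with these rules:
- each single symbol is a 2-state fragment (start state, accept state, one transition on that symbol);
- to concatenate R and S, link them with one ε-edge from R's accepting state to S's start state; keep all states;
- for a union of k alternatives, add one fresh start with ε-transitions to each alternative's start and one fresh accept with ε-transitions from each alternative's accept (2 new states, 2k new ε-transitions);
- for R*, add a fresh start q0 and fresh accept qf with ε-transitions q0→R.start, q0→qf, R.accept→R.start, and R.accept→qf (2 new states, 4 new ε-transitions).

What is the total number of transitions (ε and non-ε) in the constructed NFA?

Recursing over subexpressions:
Each of the 7 symbol leaves contributes 1 transition (1 symbol, 0 ε).
  yx = 3 transitions (2 symbol, 1 ε)
  (yx)* = 7 transitions (2 symbol, 5 ε)
  z | x | (yx)* = 15 transitions (4 symbol, 11 ε)
  (z | x | (yx)*)* = 19 transitions (4 symbol, 15 ε)
  x | z = 6 transitions (2 symbol, 4 ε)
  (x | z)* = 10 transitions (2 symbol, 8 ε)
  (x | z)*z = 12 transitions (3 symbol, 9 ε)
  ((x | z)*z)* = 16 transitions (3 symbol, 13 ε)
  (z | x | (yx)*)*((x | z)*z)* = 36 transitions (7 symbol, 29 ε)

36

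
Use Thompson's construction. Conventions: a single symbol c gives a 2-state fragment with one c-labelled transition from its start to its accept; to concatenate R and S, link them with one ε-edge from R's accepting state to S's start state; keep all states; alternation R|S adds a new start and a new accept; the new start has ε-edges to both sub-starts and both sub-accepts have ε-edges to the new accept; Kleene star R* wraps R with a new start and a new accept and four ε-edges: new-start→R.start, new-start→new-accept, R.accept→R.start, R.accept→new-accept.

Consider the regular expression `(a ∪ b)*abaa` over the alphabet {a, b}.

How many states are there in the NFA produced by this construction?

16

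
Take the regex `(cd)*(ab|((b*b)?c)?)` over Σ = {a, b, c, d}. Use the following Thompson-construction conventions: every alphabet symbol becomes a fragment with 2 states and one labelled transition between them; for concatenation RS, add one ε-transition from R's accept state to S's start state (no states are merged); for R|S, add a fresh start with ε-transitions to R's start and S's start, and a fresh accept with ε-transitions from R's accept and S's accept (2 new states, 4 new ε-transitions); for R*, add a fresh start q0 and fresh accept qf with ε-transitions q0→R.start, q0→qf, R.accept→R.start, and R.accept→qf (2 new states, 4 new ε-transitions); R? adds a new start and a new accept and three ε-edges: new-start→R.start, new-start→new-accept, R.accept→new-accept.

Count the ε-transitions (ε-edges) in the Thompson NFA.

23

Recursing over subexpressions:
Each of the 7 symbol leaves contributes 0 ε-transitions.
  cd → 1 ε-transition
  (cd)* → 5 ε-transitions
  ab → 1 ε-transition
  b* → 4 ε-transitions
  b*b → 5 ε-transitions
  (b*b)? → 8 ε-transitions
  (b*b)?c → 9 ε-transitions
  ((b*b)?c)? → 12 ε-transitions
  ab|((b*b)?c)? → 17 ε-transitions
  (cd)*(ab|((b*b)?c)?) → 23 ε-transitions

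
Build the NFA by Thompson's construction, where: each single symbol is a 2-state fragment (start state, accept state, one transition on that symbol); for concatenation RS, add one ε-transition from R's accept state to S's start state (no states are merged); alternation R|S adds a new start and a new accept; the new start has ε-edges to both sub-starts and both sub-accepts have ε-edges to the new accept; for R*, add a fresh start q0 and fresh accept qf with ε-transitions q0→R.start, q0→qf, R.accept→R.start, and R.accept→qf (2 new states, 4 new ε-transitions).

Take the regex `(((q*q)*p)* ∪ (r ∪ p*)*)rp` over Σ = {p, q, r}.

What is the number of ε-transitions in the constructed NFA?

By structural recursion:
Each of the 7 symbol leaves contributes 0 ε-transitions.
  q* → 4 ε-transitions
  q*q → 5 ε-transitions
  (q*q)* → 9 ε-transitions
  (q*q)*p → 10 ε-transitions
  ((q*q)*p)* → 14 ε-transitions
  p* → 4 ε-transitions
  r ∪ p* → 8 ε-transitions
  (r ∪ p*)* → 12 ε-transitions
  ((q*q)*p)* ∪ (r ∪ p*)* → 30 ε-transitions
  (((q*q)*p)* ∪ (r ∪ p*)*)rp → 32 ε-transitions

32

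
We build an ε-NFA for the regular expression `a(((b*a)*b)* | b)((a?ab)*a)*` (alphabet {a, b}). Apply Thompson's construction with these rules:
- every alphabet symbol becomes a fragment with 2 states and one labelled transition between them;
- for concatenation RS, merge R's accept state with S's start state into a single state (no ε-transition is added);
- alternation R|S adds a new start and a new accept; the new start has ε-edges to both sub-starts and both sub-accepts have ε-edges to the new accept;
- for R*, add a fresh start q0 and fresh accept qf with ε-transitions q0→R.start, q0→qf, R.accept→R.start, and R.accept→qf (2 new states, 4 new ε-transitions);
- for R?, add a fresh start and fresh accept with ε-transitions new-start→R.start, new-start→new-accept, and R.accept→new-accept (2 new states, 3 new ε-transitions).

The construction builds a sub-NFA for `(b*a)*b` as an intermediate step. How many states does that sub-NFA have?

Fragment for `(b*a)*b`:
Each of the 3 symbol leaves contributes a 2-state fragment.
  b* : 4 states
  b*a : 5 states
  (b*a)* : 7 states
  (b*a)*b : 8 states

8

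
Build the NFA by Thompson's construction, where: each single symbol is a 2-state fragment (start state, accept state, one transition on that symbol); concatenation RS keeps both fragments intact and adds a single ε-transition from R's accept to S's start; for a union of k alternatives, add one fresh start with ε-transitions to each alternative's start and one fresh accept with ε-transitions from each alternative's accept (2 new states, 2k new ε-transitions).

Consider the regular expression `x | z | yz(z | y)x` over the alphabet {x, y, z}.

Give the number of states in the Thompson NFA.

Building bottom-up:
Each of the 7 symbol leaves contributes a 2-state fragment.
  z | y → 6 states
  yz(z | y)x → 12 states
  x | z | yz(z | y)x → 18 states

18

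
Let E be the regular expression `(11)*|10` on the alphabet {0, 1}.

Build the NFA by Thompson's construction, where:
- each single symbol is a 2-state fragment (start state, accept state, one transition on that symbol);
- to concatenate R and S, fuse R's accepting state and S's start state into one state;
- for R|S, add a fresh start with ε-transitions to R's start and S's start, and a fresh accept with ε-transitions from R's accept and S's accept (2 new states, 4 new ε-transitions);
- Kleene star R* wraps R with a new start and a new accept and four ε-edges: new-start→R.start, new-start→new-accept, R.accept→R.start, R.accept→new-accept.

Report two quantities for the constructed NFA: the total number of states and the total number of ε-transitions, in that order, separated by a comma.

10, 8

Recursing over subexpressions:
Each of the 4 symbol leaves contributes 2 states and 0 ε-transitions.
  11 → 3 states, 0 ε-transitions
  (11)* → 5 states, 4 ε-transitions
  10 → 3 states, 0 ε-transitions
  (11)*|10 → 10 states, 8 ε-transitions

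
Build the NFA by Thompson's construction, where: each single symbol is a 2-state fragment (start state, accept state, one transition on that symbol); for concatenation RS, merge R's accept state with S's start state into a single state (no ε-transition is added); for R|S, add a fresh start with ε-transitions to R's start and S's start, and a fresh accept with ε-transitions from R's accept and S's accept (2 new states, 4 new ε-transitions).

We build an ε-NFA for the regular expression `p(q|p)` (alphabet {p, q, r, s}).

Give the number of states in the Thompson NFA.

7

Building bottom-up:
Each of the 3 symbol leaves contributes a 2-state fragment.
  q|p — 6 states
  p(q|p) — 7 states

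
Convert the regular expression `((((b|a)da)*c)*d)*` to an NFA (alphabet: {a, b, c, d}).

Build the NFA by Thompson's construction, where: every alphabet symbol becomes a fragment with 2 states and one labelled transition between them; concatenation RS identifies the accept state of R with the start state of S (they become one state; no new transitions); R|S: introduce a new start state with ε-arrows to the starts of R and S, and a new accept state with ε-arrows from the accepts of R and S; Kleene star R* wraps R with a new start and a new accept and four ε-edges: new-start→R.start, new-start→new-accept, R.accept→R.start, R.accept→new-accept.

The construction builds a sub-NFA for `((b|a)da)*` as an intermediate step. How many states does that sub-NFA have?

Fragment for `((b|a)da)*`:
Each of the 4 symbol leaves contributes a 2-state fragment.
  b|a = 6 states
  (b|a)da = 8 states
  ((b|a)da)* = 10 states

10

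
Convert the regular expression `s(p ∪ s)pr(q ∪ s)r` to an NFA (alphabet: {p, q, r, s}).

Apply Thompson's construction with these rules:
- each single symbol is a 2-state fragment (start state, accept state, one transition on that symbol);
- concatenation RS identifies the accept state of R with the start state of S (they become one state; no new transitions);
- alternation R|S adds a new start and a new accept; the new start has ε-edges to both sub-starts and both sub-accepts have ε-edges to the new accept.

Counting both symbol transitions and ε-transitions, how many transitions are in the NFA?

16

Per subexpression:
Each of the 8 symbol leaves contributes 1 transition (1 symbol, 0 ε).
  p ∪ s → 6 transitions (2 symbol, 4 ε)
  q ∪ s → 6 transitions (2 symbol, 4 ε)
  s(p ∪ s)pr(q ∪ s)r → 16 transitions (8 symbol, 8 ε)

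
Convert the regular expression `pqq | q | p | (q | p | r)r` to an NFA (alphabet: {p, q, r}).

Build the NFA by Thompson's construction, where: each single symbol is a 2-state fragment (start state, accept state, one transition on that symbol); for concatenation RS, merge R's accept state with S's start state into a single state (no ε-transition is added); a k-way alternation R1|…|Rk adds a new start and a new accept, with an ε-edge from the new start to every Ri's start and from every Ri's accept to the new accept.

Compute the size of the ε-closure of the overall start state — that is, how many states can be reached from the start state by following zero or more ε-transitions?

8

Work bottom-up. For each fragment F, track |ε-closure(F.start)| and whether F's accept lies in that closure (i.e. whether F accepts ε). A single-symbol fragment has closure size 1 and does not accept ε.
  pqq — |closure| equals the left operand's closure size = 1 (its accept is not ε-reachable, so the closure stops there)
  q | p | r — new start ε-reaches every alternative's start; none of them accept ε, so the new accept is not reached: |closure| = 1 + 1 + 1 + 1 = 4
  (q | p | r)r — same as the first factor's closure: |closure| = 4
  pqq | q | p | (q | p | r)r — new start ε-reaches every alternative's start; none of them accept ε, so the new accept is not reached: |closure| = 1 + 1 + 1 + 1 + 4 = 8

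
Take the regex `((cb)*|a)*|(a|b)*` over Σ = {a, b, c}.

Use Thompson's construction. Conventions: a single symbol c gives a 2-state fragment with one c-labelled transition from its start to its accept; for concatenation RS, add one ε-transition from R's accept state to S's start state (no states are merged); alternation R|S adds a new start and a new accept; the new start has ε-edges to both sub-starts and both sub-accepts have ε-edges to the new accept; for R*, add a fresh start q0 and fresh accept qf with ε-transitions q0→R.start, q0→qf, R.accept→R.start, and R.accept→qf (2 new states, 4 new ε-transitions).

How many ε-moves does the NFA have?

25

Bottom-up over the parse tree:
Each of the 5 symbol leaves contributes 0 ε-transitions.
  cb : 1 ε-transition
  (cb)* : 5 ε-transitions
  (cb)*|a : 9 ε-transitions
  ((cb)*|a)* : 13 ε-transitions
  a|b : 4 ε-transitions
  (a|b)* : 8 ε-transitions
  ((cb)*|a)*|(a|b)* : 25 ε-transitions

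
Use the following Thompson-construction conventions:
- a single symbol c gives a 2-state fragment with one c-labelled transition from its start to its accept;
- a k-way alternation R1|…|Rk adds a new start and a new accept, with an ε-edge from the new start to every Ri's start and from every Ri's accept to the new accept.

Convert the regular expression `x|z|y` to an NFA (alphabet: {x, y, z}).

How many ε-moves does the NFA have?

6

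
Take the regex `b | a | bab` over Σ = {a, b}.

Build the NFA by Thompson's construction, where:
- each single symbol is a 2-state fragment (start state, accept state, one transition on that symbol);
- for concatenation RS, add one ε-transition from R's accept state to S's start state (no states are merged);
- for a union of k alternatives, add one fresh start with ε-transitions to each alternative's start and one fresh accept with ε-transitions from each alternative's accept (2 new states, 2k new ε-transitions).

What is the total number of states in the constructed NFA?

12

Recursing over subexpressions:
Each of the 5 symbol leaves contributes a 2-state fragment.
  bab = 6 states
  b | a | bab = 12 states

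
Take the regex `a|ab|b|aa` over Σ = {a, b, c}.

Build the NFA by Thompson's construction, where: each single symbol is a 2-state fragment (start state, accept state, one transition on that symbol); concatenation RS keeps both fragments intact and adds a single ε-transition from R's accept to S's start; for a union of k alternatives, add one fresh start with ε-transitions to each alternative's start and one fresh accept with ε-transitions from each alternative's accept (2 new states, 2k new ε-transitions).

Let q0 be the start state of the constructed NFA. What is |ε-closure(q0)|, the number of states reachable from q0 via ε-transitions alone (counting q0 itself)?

5

Compute the ε-closure size of each fragment's start state recursively; a symbol fragment's start has no outgoing ε-edge, so its closure is just itself (size 1).
  ab — same as the first factor's closure: C = 1
  aa — C equals the left operand's closure size = 1 (its accept is not ε-reachable, so the closure stops there)
  a|ab|b|aa — C = 1 + 1 + 1 + 1 + 1 = 5 (the new accept is not ε-reachable since no branch accepts ε)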